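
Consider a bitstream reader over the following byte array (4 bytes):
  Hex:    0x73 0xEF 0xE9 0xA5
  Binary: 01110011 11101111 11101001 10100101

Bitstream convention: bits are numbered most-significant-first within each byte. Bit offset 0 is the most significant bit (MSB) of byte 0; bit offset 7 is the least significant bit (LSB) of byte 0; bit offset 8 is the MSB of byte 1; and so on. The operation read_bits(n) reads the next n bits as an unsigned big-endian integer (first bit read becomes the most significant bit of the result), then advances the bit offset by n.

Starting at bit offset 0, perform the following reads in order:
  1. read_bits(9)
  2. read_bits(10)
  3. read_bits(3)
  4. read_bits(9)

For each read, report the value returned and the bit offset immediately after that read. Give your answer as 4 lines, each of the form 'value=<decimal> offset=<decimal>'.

Answer: value=231 offset=9
value=895 offset=19
value=2 offset=22
value=210 offset=31

Derivation:
Read 1: bits[0:9] width=9 -> value=231 (bin 011100111); offset now 9 = byte 1 bit 1; 23 bits remain
Read 2: bits[9:19] width=10 -> value=895 (bin 1101111111); offset now 19 = byte 2 bit 3; 13 bits remain
Read 3: bits[19:22] width=3 -> value=2 (bin 010); offset now 22 = byte 2 bit 6; 10 bits remain
Read 4: bits[22:31] width=9 -> value=210 (bin 011010010); offset now 31 = byte 3 bit 7; 1 bits remain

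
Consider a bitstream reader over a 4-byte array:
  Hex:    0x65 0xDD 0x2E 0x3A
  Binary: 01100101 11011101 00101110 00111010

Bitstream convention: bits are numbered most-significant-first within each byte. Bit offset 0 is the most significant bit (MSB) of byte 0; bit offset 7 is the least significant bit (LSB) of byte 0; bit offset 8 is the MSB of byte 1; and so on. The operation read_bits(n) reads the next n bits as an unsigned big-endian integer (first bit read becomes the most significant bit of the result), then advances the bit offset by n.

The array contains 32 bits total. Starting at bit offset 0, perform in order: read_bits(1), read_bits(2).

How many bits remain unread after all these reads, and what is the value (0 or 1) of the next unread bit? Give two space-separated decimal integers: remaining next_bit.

Answer: 29 0

Derivation:
Read 1: bits[0:1] width=1 -> value=0 (bin 0); offset now 1 = byte 0 bit 1; 31 bits remain
Read 2: bits[1:3] width=2 -> value=3 (bin 11); offset now 3 = byte 0 bit 3; 29 bits remain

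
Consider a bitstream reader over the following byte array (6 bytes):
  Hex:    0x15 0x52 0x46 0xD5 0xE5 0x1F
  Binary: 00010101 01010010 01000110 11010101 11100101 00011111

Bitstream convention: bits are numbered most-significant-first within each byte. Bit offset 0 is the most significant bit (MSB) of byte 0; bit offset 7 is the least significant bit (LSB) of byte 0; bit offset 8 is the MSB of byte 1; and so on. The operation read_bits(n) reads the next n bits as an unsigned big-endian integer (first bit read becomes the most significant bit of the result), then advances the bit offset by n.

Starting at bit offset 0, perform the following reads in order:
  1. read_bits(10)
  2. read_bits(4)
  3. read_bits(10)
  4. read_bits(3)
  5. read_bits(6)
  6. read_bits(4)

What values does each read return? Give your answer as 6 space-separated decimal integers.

Answer: 85 4 582 6 43 12

Derivation:
Read 1: bits[0:10] width=10 -> value=85 (bin 0001010101); offset now 10 = byte 1 bit 2; 38 bits remain
Read 2: bits[10:14] width=4 -> value=4 (bin 0100); offset now 14 = byte 1 bit 6; 34 bits remain
Read 3: bits[14:24] width=10 -> value=582 (bin 1001000110); offset now 24 = byte 3 bit 0; 24 bits remain
Read 4: bits[24:27] width=3 -> value=6 (bin 110); offset now 27 = byte 3 bit 3; 21 bits remain
Read 5: bits[27:33] width=6 -> value=43 (bin 101011); offset now 33 = byte 4 bit 1; 15 bits remain
Read 6: bits[33:37] width=4 -> value=12 (bin 1100); offset now 37 = byte 4 bit 5; 11 bits remain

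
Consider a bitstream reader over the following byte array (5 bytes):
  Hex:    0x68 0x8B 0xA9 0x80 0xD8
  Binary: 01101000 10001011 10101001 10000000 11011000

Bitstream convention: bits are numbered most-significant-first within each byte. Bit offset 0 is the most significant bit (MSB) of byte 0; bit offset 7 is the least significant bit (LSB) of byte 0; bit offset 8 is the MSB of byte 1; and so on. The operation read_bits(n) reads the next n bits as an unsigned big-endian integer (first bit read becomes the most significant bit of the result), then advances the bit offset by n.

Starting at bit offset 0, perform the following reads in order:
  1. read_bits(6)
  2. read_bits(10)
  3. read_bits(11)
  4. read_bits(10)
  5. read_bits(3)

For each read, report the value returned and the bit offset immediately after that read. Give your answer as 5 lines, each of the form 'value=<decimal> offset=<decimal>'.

Answer: value=26 offset=6
value=139 offset=16
value=1356 offset=27
value=27 offset=37
value=0 offset=40

Derivation:
Read 1: bits[0:6] width=6 -> value=26 (bin 011010); offset now 6 = byte 0 bit 6; 34 bits remain
Read 2: bits[6:16] width=10 -> value=139 (bin 0010001011); offset now 16 = byte 2 bit 0; 24 bits remain
Read 3: bits[16:27] width=11 -> value=1356 (bin 10101001100); offset now 27 = byte 3 bit 3; 13 bits remain
Read 4: bits[27:37] width=10 -> value=27 (bin 0000011011); offset now 37 = byte 4 bit 5; 3 bits remain
Read 5: bits[37:40] width=3 -> value=0 (bin 000); offset now 40 = byte 5 bit 0; 0 bits remain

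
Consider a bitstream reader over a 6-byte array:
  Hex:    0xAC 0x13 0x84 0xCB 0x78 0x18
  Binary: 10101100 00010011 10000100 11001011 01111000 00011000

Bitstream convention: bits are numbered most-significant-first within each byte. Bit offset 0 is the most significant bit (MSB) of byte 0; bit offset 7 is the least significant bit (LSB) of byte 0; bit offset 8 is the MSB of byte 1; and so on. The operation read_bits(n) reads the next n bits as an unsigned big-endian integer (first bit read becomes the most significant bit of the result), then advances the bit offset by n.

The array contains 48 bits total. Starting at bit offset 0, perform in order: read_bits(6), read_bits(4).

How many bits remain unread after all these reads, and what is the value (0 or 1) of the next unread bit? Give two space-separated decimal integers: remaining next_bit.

Answer: 38 0

Derivation:
Read 1: bits[0:6] width=6 -> value=43 (bin 101011); offset now 6 = byte 0 bit 6; 42 bits remain
Read 2: bits[6:10] width=4 -> value=0 (bin 0000); offset now 10 = byte 1 bit 2; 38 bits remain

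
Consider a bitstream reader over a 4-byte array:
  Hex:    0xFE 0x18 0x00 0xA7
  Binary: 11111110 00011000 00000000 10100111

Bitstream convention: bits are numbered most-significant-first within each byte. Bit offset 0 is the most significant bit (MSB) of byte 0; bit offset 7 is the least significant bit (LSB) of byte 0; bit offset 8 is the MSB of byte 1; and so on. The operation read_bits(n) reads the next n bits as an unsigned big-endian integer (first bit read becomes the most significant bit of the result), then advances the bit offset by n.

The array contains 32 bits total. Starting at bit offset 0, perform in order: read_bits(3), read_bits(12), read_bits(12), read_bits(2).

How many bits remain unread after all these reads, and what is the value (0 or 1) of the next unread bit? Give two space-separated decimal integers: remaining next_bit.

Answer: 3 1

Derivation:
Read 1: bits[0:3] width=3 -> value=7 (bin 111); offset now 3 = byte 0 bit 3; 29 bits remain
Read 2: bits[3:15] width=12 -> value=3852 (bin 111100001100); offset now 15 = byte 1 bit 7; 17 bits remain
Read 3: bits[15:27] width=12 -> value=5 (bin 000000000101); offset now 27 = byte 3 bit 3; 5 bits remain
Read 4: bits[27:29] width=2 -> value=0 (bin 00); offset now 29 = byte 3 bit 5; 3 bits remain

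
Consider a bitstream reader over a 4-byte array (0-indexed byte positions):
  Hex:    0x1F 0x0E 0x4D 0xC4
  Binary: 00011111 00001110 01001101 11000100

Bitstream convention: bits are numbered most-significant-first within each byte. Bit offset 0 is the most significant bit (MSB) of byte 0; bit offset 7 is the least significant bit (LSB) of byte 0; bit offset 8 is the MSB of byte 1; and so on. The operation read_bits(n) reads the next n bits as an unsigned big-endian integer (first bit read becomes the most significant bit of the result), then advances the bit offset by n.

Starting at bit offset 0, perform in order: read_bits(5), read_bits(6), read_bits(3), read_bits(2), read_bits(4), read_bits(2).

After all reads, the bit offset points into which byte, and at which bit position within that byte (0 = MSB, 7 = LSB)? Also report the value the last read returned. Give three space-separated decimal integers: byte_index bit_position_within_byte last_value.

Read 1: bits[0:5] width=5 -> value=3 (bin 00011); offset now 5 = byte 0 bit 5; 27 bits remain
Read 2: bits[5:11] width=6 -> value=56 (bin 111000); offset now 11 = byte 1 bit 3; 21 bits remain
Read 3: bits[11:14] width=3 -> value=3 (bin 011); offset now 14 = byte 1 bit 6; 18 bits remain
Read 4: bits[14:16] width=2 -> value=2 (bin 10); offset now 16 = byte 2 bit 0; 16 bits remain
Read 5: bits[16:20] width=4 -> value=4 (bin 0100); offset now 20 = byte 2 bit 4; 12 bits remain
Read 6: bits[20:22] width=2 -> value=3 (bin 11); offset now 22 = byte 2 bit 6; 10 bits remain

Answer: 2 6 3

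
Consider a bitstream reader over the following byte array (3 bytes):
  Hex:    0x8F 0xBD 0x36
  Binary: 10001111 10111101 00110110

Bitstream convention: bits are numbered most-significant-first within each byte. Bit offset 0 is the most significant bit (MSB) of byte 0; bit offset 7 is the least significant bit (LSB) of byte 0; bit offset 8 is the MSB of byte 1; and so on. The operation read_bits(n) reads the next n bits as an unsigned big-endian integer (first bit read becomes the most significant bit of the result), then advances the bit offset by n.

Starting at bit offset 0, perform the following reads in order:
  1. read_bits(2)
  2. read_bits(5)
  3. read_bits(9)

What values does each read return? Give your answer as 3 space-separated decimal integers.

Answer: 2 7 445

Derivation:
Read 1: bits[0:2] width=2 -> value=2 (bin 10); offset now 2 = byte 0 bit 2; 22 bits remain
Read 2: bits[2:7] width=5 -> value=7 (bin 00111); offset now 7 = byte 0 bit 7; 17 bits remain
Read 3: bits[7:16] width=9 -> value=445 (bin 110111101); offset now 16 = byte 2 bit 0; 8 bits remain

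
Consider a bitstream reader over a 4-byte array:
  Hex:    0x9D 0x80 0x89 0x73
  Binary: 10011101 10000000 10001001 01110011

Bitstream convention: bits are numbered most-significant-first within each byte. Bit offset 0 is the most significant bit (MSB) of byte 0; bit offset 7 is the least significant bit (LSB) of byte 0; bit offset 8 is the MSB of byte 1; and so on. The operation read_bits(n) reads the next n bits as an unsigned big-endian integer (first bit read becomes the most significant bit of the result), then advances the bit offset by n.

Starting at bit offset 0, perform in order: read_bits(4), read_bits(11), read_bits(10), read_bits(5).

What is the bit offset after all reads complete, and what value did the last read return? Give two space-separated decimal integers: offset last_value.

Read 1: bits[0:4] width=4 -> value=9 (bin 1001); offset now 4 = byte 0 bit 4; 28 bits remain
Read 2: bits[4:15] width=11 -> value=1728 (bin 11011000000); offset now 15 = byte 1 bit 7; 17 bits remain
Read 3: bits[15:25] width=10 -> value=274 (bin 0100010010); offset now 25 = byte 3 bit 1; 7 bits remain
Read 4: bits[25:30] width=5 -> value=28 (bin 11100); offset now 30 = byte 3 bit 6; 2 bits remain

Answer: 30 28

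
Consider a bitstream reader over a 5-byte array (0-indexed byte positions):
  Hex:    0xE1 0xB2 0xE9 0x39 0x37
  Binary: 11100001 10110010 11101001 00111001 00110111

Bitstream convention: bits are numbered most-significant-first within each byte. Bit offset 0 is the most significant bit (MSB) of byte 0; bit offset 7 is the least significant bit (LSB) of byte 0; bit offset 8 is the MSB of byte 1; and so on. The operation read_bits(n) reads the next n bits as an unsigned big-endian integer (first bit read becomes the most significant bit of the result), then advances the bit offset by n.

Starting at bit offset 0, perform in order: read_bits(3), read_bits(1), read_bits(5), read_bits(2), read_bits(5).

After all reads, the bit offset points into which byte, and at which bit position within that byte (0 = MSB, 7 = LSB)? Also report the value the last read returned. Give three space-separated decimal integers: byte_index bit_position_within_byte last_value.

Read 1: bits[0:3] width=3 -> value=7 (bin 111); offset now 3 = byte 0 bit 3; 37 bits remain
Read 2: bits[3:4] width=1 -> value=0 (bin 0); offset now 4 = byte 0 bit 4; 36 bits remain
Read 3: bits[4:9] width=5 -> value=3 (bin 00011); offset now 9 = byte 1 bit 1; 31 bits remain
Read 4: bits[9:11] width=2 -> value=1 (bin 01); offset now 11 = byte 1 bit 3; 29 bits remain
Read 5: bits[11:16] width=5 -> value=18 (bin 10010); offset now 16 = byte 2 bit 0; 24 bits remain

Answer: 2 0 18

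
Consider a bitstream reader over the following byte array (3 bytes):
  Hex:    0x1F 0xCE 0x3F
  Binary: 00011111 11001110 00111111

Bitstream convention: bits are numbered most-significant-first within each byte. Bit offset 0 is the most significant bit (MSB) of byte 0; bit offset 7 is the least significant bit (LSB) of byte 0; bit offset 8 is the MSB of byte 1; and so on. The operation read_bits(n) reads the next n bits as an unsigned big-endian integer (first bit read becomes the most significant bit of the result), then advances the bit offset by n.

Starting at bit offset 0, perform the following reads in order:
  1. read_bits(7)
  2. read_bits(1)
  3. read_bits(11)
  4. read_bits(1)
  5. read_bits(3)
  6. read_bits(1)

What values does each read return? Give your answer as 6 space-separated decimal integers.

Answer: 15 1 1649 1 7 1

Derivation:
Read 1: bits[0:7] width=7 -> value=15 (bin 0001111); offset now 7 = byte 0 bit 7; 17 bits remain
Read 2: bits[7:8] width=1 -> value=1 (bin 1); offset now 8 = byte 1 bit 0; 16 bits remain
Read 3: bits[8:19] width=11 -> value=1649 (bin 11001110001); offset now 19 = byte 2 bit 3; 5 bits remain
Read 4: bits[19:20] width=1 -> value=1 (bin 1); offset now 20 = byte 2 bit 4; 4 bits remain
Read 5: bits[20:23] width=3 -> value=7 (bin 111); offset now 23 = byte 2 bit 7; 1 bits remain
Read 6: bits[23:24] width=1 -> value=1 (bin 1); offset now 24 = byte 3 bit 0; 0 bits remain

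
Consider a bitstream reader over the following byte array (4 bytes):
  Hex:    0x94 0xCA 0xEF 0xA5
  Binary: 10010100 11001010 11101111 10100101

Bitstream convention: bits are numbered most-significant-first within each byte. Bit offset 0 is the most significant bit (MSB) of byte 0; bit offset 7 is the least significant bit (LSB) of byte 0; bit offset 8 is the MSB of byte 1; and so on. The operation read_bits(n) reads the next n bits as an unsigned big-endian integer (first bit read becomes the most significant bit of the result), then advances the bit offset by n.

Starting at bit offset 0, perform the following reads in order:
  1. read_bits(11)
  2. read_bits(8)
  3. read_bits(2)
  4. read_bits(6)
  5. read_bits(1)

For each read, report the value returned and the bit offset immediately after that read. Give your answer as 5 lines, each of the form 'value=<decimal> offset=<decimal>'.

Answer: value=1190 offset=11
value=87 offset=19
value=1 offset=21
value=61 offset=27
value=0 offset=28

Derivation:
Read 1: bits[0:11] width=11 -> value=1190 (bin 10010100110); offset now 11 = byte 1 bit 3; 21 bits remain
Read 2: bits[11:19] width=8 -> value=87 (bin 01010111); offset now 19 = byte 2 bit 3; 13 bits remain
Read 3: bits[19:21] width=2 -> value=1 (bin 01); offset now 21 = byte 2 bit 5; 11 bits remain
Read 4: bits[21:27] width=6 -> value=61 (bin 111101); offset now 27 = byte 3 bit 3; 5 bits remain
Read 5: bits[27:28] width=1 -> value=0 (bin 0); offset now 28 = byte 3 bit 4; 4 bits remain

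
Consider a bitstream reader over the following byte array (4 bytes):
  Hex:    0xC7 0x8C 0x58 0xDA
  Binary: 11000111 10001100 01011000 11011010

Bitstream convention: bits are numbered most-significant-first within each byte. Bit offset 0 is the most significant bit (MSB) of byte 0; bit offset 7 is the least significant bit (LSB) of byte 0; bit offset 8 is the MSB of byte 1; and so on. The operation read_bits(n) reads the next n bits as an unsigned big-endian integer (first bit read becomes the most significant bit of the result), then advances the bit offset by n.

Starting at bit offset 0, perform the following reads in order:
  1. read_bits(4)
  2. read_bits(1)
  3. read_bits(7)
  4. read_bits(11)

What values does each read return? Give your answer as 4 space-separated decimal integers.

Answer: 12 0 120 1580

Derivation:
Read 1: bits[0:4] width=4 -> value=12 (bin 1100); offset now 4 = byte 0 bit 4; 28 bits remain
Read 2: bits[4:5] width=1 -> value=0 (bin 0); offset now 5 = byte 0 bit 5; 27 bits remain
Read 3: bits[5:12] width=7 -> value=120 (bin 1111000); offset now 12 = byte 1 bit 4; 20 bits remain
Read 4: bits[12:23] width=11 -> value=1580 (bin 11000101100); offset now 23 = byte 2 bit 7; 9 bits remain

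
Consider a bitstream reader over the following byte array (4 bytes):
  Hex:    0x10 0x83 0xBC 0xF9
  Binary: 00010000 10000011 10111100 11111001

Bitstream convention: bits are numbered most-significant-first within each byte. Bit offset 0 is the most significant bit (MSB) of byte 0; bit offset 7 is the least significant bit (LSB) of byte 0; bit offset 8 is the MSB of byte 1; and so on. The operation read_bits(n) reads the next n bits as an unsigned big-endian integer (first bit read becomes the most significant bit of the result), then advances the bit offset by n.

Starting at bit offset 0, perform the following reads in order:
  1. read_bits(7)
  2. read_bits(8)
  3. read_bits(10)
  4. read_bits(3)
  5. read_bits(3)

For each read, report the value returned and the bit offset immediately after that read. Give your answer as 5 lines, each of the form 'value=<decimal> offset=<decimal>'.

Read 1: bits[0:7] width=7 -> value=8 (bin 0001000); offset now 7 = byte 0 bit 7; 25 bits remain
Read 2: bits[7:15] width=8 -> value=65 (bin 01000001); offset now 15 = byte 1 bit 7; 17 bits remain
Read 3: bits[15:25] width=10 -> value=889 (bin 1101111001); offset now 25 = byte 3 bit 1; 7 bits remain
Read 4: bits[25:28] width=3 -> value=7 (bin 111); offset now 28 = byte 3 bit 4; 4 bits remain
Read 5: bits[28:31] width=3 -> value=4 (bin 100); offset now 31 = byte 3 bit 7; 1 bits remain

Answer: value=8 offset=7
value=65 offset=15
value=889 offset=25
value=7 offset=28
value=4 offset=31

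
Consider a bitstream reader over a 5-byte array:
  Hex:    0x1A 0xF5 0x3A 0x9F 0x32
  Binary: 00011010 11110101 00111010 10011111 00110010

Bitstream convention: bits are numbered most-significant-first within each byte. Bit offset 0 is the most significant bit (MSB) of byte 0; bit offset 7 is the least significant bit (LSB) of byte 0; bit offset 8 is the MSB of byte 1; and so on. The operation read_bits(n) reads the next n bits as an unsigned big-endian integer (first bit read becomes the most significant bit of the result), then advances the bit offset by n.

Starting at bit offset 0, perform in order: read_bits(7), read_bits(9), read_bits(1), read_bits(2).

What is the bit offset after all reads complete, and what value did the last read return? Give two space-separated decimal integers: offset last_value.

Read 1: bits[0:7] width=7 -> value=13 (bin 0001101); offset now 7 = byte 0 bit 7; 33 bits remain
Read 2: bits[7:16] width=9 -> value=245 (bin 011110101); offset now 16 = byte 2 bit 0; 24 bits remain
Read 3: bits[16:17] width=1 -> value=0 (bin 0); offset now 17 = byte 2 bit 1; 23 bits remain
Read 4: bits[17:19] width=2 -> value=1 (bin 01); offset now 19 = byte 2 bit 3; 21 bits remain

Answer: 19 1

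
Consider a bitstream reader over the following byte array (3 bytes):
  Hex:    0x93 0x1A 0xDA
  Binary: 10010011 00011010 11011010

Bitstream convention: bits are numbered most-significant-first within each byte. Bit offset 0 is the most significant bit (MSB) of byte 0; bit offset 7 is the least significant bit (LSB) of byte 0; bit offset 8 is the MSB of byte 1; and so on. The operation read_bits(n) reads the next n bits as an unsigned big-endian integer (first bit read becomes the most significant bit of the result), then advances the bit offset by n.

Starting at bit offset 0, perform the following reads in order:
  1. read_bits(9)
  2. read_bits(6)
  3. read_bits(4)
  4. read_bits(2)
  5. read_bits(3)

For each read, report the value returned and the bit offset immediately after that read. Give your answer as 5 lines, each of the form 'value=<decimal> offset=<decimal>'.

Read 1: bits[0:9] width=9 -> value=294 (bin 100100110); offset now 9 = byte 1 bit 1; 15 bits remain
Read 2: bits[9:15] width=6 -> value=13 (bin 001101); offset now 15 = byte 1 bit 7; 9 bits remain
Read 3: bits[15:19] width=4 -> value=6 (bin 0110); offset now 19 = byte 2 bit 3; 5 bits remain
Read 4: bits[19:21] width=2 -> value=3 (bin 11); offset now 21 = byte 2 bit 5; 3 bits remain
Read 5: bits[21:24] width=3 -> value=2 (bin 010); offset now 24 = byte 3 bit 0; 0 bits remain

Answer: value=294 offset=9
value=13 offset=15
value=6 offset=19
value=3 offset=21
value=2 offset=24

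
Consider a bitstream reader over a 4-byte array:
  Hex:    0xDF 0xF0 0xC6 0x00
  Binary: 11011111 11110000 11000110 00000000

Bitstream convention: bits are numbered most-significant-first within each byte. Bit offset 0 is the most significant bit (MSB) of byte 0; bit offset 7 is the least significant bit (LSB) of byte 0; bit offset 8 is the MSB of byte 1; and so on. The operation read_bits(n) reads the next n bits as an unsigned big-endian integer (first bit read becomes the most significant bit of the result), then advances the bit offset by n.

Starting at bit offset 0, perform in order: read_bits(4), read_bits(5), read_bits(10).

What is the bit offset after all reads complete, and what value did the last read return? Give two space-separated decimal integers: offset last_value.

Answer: 19 902

Derivation:
Read 1: bits[0:4] width=4 -> value=13 (bin 1101); offset now 4 = byte 0 bit 4; 28 bits remain
Read 2: bits[4:9] width=5 -> value=31 (bin 11111); offset now 9 = byte 1 bit 1; 23 bits remain
Read 3: bits[9:19] width=10 -> value=902 (bin 1110000110); offset now 19 = byte 2 bit 3; 13 bits remain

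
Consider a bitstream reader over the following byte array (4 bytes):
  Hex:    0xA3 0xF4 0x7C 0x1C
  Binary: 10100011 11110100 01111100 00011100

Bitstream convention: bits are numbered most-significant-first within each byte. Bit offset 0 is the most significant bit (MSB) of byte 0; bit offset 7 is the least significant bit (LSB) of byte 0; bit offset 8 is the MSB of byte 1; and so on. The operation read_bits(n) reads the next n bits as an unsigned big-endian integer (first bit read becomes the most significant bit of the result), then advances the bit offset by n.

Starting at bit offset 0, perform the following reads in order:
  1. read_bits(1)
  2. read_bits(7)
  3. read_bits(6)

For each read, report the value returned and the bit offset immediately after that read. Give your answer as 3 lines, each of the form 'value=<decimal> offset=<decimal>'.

Answer: value=1 offset=1
value=35 offset=8
value=61 offset=14

Derivation:
Read 1: bits[0:1] width=1 -> value=1 (bin 1); offset now 1 = byte 0 bit 1; 31 bits remain
Read 2: bits[1:8] width=7 -> value=35 (bin 0100011); offset now 8 = byte 1 bit 0; 24 bits remain
Read 3: bits[8:14] width=6 -> value=61 (bin 111101); offset now 14 = byte 1 bit 6; 18 bits remain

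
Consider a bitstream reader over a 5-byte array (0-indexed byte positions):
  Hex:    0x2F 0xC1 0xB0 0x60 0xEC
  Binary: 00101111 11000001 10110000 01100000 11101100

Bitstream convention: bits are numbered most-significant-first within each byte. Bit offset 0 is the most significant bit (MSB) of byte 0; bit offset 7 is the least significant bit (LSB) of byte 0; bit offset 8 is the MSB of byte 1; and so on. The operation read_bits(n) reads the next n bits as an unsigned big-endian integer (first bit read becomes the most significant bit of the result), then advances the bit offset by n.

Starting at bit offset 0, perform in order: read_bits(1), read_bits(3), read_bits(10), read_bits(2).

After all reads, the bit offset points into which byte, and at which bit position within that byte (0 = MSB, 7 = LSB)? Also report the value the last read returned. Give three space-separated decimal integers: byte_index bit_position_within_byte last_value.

Read 1: bits[0:1] width=1 -> value=0 (bin 0); offset now 1 = byte 0 bit 1; 39 bits remain
Read 2: bits[1:4] width=3 -> value=2 (bin 010); offset now 4 = byte 0 bit 4; 36 bits remain
Read 3: bits[4:14] width=10 -> value=1008 (bin 1111110000); offset now 14 = byte 1 bit 6; 26 bits remain
Read 4: bits[14:16] width=2 -> value=1 (bin 01); offset now 16 = byte 2 bit 0; 24 bits remain

Answer: 2 0 1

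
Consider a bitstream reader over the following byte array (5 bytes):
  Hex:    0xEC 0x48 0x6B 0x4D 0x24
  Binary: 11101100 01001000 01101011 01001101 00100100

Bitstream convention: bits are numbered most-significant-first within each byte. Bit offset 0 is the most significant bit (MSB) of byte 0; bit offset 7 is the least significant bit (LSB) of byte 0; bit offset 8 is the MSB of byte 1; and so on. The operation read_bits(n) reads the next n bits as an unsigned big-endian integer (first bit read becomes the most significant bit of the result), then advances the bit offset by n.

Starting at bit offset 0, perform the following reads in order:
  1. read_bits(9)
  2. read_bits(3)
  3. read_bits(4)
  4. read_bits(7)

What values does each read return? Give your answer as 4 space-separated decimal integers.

Answer: 472 4 8 53

Derivation:
Read 1: bits[0:9] width=9 -> value=472 (bin 111011000); offset now 9 = byte 1 bit 1; 31 bits remain
Read 2: bits[9:12] width=3 -> value=4 (bin 100); offset now 12 = byte 1 bit 4; 28 bits remain
Read 3: bits[12:16] width=4 -> value=8 (bin 1000); offset now 16 = byte 2 bit 0; 24 bits remain
Read 4: bits[16:23] width=7 -> value=53 (bin 0110101); offset now 23 = byte 2 bit 7; 17 bits remain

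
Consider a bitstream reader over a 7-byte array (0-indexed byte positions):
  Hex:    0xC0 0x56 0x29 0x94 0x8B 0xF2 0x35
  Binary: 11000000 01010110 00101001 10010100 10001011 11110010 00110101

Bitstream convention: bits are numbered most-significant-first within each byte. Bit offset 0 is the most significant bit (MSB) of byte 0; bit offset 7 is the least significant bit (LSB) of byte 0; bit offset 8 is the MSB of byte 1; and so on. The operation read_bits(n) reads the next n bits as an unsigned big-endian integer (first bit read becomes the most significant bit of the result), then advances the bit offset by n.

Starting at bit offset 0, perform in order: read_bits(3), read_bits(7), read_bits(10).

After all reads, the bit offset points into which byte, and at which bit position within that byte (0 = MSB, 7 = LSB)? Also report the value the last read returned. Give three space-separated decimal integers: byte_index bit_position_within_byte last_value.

Answer: 2 4 354

Derivation:
Read 1: bits[0:3] width=3 -> value=6 (bin 110); offset now 3 = byte 0 bit 3; 53 bits remain
Read 2: bits[3:10] width=7 -> value=1 (bin 0000001); offset now 10 = byte 1 bit 2; 46 bits remain
Read 3: bits[10:20] width=10 -> value=354 (bin 0101100010); offset now 20 = byte 2 bit 4; 36 bits remain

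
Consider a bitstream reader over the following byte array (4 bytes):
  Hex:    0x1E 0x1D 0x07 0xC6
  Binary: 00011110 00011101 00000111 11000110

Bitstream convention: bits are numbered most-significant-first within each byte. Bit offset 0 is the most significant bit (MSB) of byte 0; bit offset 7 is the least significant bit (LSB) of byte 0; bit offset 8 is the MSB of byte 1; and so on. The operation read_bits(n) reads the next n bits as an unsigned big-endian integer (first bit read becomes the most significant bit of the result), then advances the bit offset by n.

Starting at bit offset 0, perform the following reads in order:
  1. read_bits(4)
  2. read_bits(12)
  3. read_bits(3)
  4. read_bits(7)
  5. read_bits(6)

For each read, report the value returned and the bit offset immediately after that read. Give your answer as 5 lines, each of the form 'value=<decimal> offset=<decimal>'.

Answer: value=1 offset=4
value=3613 offset=16
value=0 offset=19
value=31 offset=26
value=6 offset=32

Derivation:
Read 1: bits[0:4] width=4 -> value=1 (bin 0001); offset now 4 = byte 0 bit 4; 28 bits remain
Read 2: bits[4:16] width=12 -> value=3613 (bin 111000011101); offset now 16 = byte 2 bit 0; 16 bits remain
Read 3: bits[16:19] width=3 -> value=0 (bin 000); offset now 19 = byte 2 bit 3; 13 bits remain
Read 4: bits[19:26] width=7 -> value=31 (bin 0011111); offset now 26 = byte 3 bit 2; 6 bits remain
Read 5: bits[26:32] width=6 -> value=6 (bin 000110); offset now 32 = byte 4 bit 0; 0 bits remain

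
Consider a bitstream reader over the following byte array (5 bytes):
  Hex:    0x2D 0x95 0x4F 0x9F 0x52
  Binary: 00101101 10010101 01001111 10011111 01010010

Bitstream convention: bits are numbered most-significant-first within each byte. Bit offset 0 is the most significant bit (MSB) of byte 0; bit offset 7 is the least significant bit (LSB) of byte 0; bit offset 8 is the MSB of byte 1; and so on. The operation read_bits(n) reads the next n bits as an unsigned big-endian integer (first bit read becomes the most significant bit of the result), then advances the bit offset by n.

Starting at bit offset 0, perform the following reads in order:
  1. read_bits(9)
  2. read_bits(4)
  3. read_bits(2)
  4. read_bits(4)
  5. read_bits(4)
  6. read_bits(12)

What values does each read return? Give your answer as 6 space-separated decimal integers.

Answer: 91 2 2 10 7 3322

Derivation:
Read 1: bits[0:9] width=9 -> value=91 (bin 001011011); offset now 9 = byte 1 bit 1; 31 bits remain
Read 2: bits[9:13] width=4 -> value=2 (bin 0010); offset now 13 = byte 1 bit 5; 27 bits remain
Read 3: bits[13:15] width=2 -> value=2 (bin 10); offset now 15 = byte 1 bit 7; 25 bits remain
Read 4: bits[15:19] width=4 -> value=10 (bin 1010); offset now 19 = byte 2 bit 3; 21 bits remain
Read 5: bits[19:23] width=4 -> value=7 (bin 0111); offset now 23 = byte 2 bit 7; 17 bits remain
Read 6: bits[23:35] width=12 -> value=3322 (bin 110011111010); offset now 35 = byte 4 bit 3; 5 bits remain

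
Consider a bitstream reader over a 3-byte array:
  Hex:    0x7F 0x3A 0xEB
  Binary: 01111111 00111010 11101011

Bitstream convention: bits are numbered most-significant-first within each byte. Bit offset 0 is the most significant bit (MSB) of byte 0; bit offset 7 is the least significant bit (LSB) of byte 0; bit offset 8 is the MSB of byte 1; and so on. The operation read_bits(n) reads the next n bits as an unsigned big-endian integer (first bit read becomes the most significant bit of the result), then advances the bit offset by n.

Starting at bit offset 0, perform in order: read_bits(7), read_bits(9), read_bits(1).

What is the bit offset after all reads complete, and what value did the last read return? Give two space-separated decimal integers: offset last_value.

Answer: 17 1

Derivation:
Read 1: bits[0:7] width=7 -> value=63 (bin 0111111); offset now 7 = byte 0 bit 7; 17 bits remain
Read 2: bits[7:16] width=9 -> value=314 (bin 100111010); offset now 16 = byte 2 bit 0; 8 bits remain
Read 3: bits[16:17] width=1 -> value=1 (bin 1); offset now 17 = byte 2 bit 1; 7 bits remain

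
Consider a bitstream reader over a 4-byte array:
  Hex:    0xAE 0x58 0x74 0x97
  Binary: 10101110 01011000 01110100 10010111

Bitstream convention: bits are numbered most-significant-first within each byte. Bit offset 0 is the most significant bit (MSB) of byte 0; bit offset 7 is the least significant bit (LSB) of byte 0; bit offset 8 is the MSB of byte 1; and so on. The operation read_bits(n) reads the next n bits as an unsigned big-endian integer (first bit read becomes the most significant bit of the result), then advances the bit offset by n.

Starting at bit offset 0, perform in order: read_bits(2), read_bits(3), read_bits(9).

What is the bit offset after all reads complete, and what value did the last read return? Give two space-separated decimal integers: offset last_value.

Read 1: bits[0:2] width=2 -> value=2 (bin 10); offset now 2 = byte 0 bit 2; 30 bits remain
Read 2: bits[2:5] width=3 -> value=5 (bin 101); offset now 5 = byte 0 bit 5; 27 bits remain
Read 3: bits[5:14] width=9 -> value=406 (bin 110010110); offset now 14 = byte 1 bit 6; 18 bits remain

Answer: 14 406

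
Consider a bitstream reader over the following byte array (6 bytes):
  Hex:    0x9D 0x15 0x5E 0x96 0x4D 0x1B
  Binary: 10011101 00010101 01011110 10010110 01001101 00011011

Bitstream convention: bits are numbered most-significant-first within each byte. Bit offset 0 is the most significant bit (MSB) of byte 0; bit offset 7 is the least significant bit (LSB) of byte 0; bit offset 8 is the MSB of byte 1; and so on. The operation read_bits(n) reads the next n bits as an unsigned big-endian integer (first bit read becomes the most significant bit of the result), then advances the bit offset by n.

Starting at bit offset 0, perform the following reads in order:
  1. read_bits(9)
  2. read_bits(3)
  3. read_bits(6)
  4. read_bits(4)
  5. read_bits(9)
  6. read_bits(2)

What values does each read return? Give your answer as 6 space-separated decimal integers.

Answer: 314 1 21 7 331 0

Derivation:
Read 1: bits[0:9] width=9 -> value=314 (bin 100111010); offset now 9 = byte 1 bit 1; 39 bits remain
Read 2: bits[9:12] width=3 -> value=1 (bin 001); offset now 12 = byte 1 bit 4; 36 bits remain
Read 3: bits[12:18] width=6 -> value=21 (bin 010101); offset now 18 = byte 2 bit 2; 30 bits remain
Read 4: bits[18:22] width=4 -> value=7 (bin 0111); offset now 22 = byte 2 bit 6; 26 bits remain
Read 5: bits[22:31] width=9 -> value=331 (bin 101001011); offset now 31 = byte 3 bit 7; 17 bits remain
Read 6: bits[31:33] width=2 -> value=0 (bin 00); offset now 33 = byte 4 bit 1; 15 bits remain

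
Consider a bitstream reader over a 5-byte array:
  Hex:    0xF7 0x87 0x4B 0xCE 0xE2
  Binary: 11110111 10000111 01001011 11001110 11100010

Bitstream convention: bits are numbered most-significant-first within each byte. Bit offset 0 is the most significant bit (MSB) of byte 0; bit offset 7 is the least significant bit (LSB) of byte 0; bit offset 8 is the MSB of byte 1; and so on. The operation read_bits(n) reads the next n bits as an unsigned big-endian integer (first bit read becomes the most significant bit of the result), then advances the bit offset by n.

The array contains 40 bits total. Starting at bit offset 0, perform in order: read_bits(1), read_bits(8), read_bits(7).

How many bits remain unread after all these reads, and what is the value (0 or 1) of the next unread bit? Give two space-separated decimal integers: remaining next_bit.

Answer: 24 0

Derivation:
Read 1: bits[0:1] width=1 -> value=1 (bin 1); offset now 1 = byte 0 bit 1; 39 bits remain
Read 2: bits[1:9] width=8 -> value=239 (bin 11101111); offset now 9 = byte 1 bit 1; 31 bits remain
Read 3: bits[9:16] width=7 -> value=7 (bin 0000111); offset now 16 = byte 2 bit 0; 24 bits remain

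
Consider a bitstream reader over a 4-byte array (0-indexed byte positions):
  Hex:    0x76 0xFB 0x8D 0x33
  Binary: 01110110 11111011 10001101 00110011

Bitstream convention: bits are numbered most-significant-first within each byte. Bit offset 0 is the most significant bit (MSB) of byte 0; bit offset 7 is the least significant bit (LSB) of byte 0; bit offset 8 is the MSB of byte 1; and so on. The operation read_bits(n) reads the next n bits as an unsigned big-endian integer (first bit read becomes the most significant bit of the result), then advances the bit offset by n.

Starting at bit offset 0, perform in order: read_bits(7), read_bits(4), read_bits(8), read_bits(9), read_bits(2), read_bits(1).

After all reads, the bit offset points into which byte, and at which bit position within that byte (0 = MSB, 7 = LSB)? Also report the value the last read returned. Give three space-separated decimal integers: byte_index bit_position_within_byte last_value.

Read 1: bits[0:7] width=7 -> value=59 (bin 0111011); offset now 7 = byte 0 bit 7; 25 bits remain
Read 2: bits[7:11] width=4 -> value=7 (bin 0111); offset now 11 = byte 1 bit 3; 21 bits remain
Read 3: bits[11:19] width=8 -> value=220 (bin 11011100); offset now 19 = byte 2 bit 3; 13 bits remain
Read 4: bits[19:28] width=9 -> value=211 (bin 011010011); offset now 28 = byte 3 bit 4; 4 bits remain
Read 5: bits[28:30] width=2 -> value=0 (bin 00); offset now 30 = byte 3 bit 6; 2 bits remain
Read 6: bits[30:31] width=1 -> value=1 (bin 1); offset now 31 = byte 3 bit 7; 1 bits remain

Answer: 3 7 1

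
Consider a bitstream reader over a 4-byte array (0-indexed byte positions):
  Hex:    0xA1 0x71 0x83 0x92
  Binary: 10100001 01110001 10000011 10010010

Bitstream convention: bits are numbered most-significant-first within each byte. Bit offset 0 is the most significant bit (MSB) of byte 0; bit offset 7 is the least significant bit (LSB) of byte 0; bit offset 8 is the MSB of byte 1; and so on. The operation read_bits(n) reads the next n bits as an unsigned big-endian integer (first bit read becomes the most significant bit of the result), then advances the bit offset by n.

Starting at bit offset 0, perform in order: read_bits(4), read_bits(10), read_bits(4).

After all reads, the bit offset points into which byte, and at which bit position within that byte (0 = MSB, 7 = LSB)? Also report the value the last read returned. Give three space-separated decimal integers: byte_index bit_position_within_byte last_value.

Read 1: bits[0:4] width=4 -> value=10 (bin 1010); offset now 4 = byte 0 bit 4; 28 bits remain
Read 2: bits[4:14] width=10 -> value=92 (bin 0001011100); offset now 14 = byte 1 bit 6; 18 bits remain
Read 3: bits[14:18] width=4 -> value=6 (bin 0110); offset now 18 = byte 2 bit 2; 14 bits remain

Answer: 2 2 6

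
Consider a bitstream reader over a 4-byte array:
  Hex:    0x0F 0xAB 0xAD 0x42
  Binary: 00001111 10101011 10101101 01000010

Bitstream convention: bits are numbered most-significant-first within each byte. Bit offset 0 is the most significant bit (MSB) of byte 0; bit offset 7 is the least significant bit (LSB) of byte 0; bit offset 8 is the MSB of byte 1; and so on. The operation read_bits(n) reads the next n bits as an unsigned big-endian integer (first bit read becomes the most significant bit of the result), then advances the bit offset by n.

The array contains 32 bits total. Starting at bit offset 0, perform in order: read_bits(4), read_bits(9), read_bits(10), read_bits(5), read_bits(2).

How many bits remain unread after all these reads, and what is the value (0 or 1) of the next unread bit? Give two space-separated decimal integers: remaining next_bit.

Read 1: bits[0:4] width=4 -> value=0 (bin 0000); offset now 4 = byte 0 bit 4; 28 bits remain
Read 2: bits[4:13] width=9 -> value=501 (bin 111110101); offset now 13 = byte 1 bit 5; 19 bits remain
Read 3: bits[13:23] width=10 -> value=470 (bin 0111010110); offset now 23 = byte 2 bit 7; 9 bits remain
Read 4: bits[23:28] width=5 -> value=20 (bin 10100); offset now 28 = byte 3 bit 4; 4 bits remain
Read 5: bits[28:30] width=2 -> value=0 (bin 00); offset now 30 = byte 3 bit 6; 2 bits remain

Answer: 2 1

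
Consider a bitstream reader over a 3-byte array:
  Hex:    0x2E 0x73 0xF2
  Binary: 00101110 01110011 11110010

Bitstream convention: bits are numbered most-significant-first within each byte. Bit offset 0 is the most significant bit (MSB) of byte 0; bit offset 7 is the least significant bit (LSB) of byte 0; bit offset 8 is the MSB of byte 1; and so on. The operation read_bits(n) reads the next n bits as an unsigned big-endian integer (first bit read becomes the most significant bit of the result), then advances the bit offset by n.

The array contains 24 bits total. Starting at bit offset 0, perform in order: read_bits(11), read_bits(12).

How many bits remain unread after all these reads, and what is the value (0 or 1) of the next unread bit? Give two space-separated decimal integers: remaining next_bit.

Read 1: bits[0:11] width=11 -> value=371 (bin 00101110011); offset now 11 = byte 1 bit 3; 13 bits remain
Read 2: bits[11:23] width=12 -> value=2553 (bin 100111111001); offset now 23 = byte 2 bit 7; 1 bits remain

Answer: 1 0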